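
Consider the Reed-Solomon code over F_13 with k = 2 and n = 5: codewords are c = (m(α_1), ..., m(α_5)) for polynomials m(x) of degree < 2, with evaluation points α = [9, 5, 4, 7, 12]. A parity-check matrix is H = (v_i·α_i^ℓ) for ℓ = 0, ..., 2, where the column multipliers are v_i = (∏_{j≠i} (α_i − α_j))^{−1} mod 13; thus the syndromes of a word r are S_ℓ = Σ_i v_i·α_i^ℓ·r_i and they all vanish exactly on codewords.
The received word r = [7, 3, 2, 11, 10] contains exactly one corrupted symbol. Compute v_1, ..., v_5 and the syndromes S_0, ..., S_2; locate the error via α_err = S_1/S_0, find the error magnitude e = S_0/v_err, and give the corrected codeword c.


S = (4, 2, 1), error at position 4, error magnitude e = 6, c = [7, 3, 2, 5, 10].

Step 1: column multipliers v_i = (∏_{j≠i}(α_i − α_j))^{−1} mod 13.
  i = 1 (α = 9): (9−5)(9−4)(9−7)(9−12) = 4·5·2·(−3) = −120 ≡ 10, so v_1 = 10^{−1} = 4 (mod 13).
  i = 2 (α = 5): (5−9)(5−4)(5−7)(5−12) = (−4)·1·(−2)·(−7) = −56 ≡ 9, so v_2 = 9^{−1} = 3 (mod 13).
  i = 3 (α = 4): (4−9)(4−5)(4−7)(4−12) = (−5)·(−1)·(−3)·(−8) = 120 ≡ 3, so v_3 = 3^{−1} = 9 (mod 13).
  i = 4 (α = 7): (7−9)(7−5)(7−4)(7−12) = (−2)·2·3·(−5) = 60 ≡ 8, so v_4 = 8^{−1} = 5 (mod 13).
  i = 5 (α = 12): (12−9)(12−5)(12−4)(12−7) = 3·7·8·5 = 840 ≡ 8, so v_5 = 8^{−1} = 5 (mod 13).
  v = [4, 3, 9, 5, 5].
Step 2: syndromes of r = [7, 3, 2, 11, 10] (all sums mod 13).
  S_0 = Σ v_i r_i = 4·7 + 3·3 + 9·2 + 5·11 + 5·10 = 160 ≡ 4.
  S_1 = Σ v_i α_i r_i = 4·9·7 + 3·5·3 + 9·4·2 + 5·7·11 + 5·12·10 = 1354 ≡ 2.
  α_i^2 mod 13 = [3, 12, 3, 10, 1].
  S_2 = Σ v_i α_i^2 r_i = 4·3·7 + 3·12·3 + 9·3·2 + 5·10·11 + 5·1·10 = 846 ≡ 1.
  S = (4, 2, 1) ≠ 0, so r is not a codeword (an error is present).
Step 3: locate the error. For a single error e at position i, S_ℓ = v_i·e·α_i^ℓ, so α_err = S_1/S_0.
  S_0^{−1} = 4^{−1} = 10 (mod 13), so α_err = 2·10 = 20 ≡ 7 = α_4. Error position i = 4.
  Consistency check: S_2/S_1 = 1·7 = 7 ≡ 7 = α_err ✓ (single-error assumption holds).
Step 4: error magnitude e = S_0/v_4 = S_0·∏_{j≠4}(α_4 − α_j) = 4·8 = 32 ≡ 6 (mod 13).
Step 5: correct position 4: c_4 = r_4 − e = 11 − 6 ≡ 5 (mod 13). Hence c = [7, 3, 2, 5, 10].
  Check: interpolating c through the α_i gives m(x) = 11 + 1·x (degree < 2) with m(α_i) = c_i for every i, so c is indeed a codeword.


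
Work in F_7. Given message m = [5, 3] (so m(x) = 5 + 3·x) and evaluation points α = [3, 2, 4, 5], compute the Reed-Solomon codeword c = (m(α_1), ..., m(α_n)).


c = [0, 4, 3, 6]

Message polynomial: m(x) = 5 + 3·x (mod 7).
For each evaluation point α_i, compute m(α_i) mod 7:
  α_1 = 3: Horner steps 3 → 0, so m(3) = 0.
  α_2 = 2: Horner steps 3 → 4, so m(2) = 4.
  α_3 = 4: Horner steps 3 → 3, so m(4) = 3.
  α_4 = 5: Horner steps 3 → 6, so m(5) = 6.
Codeword c = [0, 4, 3, 6] ∈ F_7^4.


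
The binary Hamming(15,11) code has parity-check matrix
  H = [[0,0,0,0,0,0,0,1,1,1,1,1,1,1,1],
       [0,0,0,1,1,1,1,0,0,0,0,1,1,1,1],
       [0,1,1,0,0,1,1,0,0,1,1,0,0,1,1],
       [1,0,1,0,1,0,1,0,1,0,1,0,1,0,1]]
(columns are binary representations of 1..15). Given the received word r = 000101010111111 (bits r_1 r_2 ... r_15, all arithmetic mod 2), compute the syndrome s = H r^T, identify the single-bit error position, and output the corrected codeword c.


s = (1, 0, 1, 1)^T, error position = 11, corrected codeword c = 000101010101111

Compute s = H r^T mod 2 one row at a time:
  s_1 = 1 + 0 + 1 + 1 + 1 + 1 + 1 + 1 = 7 ≡ 1 (mod 2).
  s_2 = 1 + 0 + 1 + 0 + 1 + 1 + 1 + 1 = 6 ≡ 0 (mod 2).
  s_3 = 0 + 0 + 1 + 0 + 1 + 1 + 1 + 1 = 5 ≡ 1 (mod 2).
  s_4 = 0 + 0 + 0 + 0 + 0 + 1 + 1 + 1 = 3 ≡ 1 (mod 2).
s = (1, 0, 1, 1)^T — this equals column 11 of H (binary 1011), so error is at position 11.
Correct: flip bit 11 of r = 000101010111111 to get c = 000101010101111.


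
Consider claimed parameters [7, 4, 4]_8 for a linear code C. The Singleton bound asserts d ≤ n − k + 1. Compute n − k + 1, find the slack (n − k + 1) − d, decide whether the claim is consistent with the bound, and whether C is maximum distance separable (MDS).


Singleton RHS = n − k + 1 = 4, slack = 0, bound satisfied, MDS.

Singleton bound: d ≤ n − k + 1.
Here n = 7, k = 4, so n − k + 1 = 4.
Given d = 4, check d ≤ 4: YES.
Slack = (n − k + 1) − d = 0.
The code is MDS (slack = 0).
Description: the claimed parameters are [7, 4, 4]_8; such a code would be MDS (meets Singleton bound).


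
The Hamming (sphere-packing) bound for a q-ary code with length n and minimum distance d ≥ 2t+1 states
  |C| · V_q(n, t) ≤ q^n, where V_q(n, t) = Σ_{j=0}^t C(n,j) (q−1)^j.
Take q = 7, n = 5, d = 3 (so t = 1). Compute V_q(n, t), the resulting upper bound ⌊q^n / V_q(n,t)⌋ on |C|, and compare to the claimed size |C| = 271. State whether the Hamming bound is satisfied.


V_q(n, t) = 31, q^n = 16807, Hamming bound = 542, |C| = 271 ≤ bound (satisfied).

Step 1: Compute V_q(n, t) = Σ_{j=0}^1 C(n, j) (q−1)^j.
  j = 0: C(5,0)·(6)^0 = 1·1 = 1.
  j = 1: C(5,1)·(6)^1 = 5·6 = 30.
  V_q(n, t) = 1 + 30 = 31.
Step 2: q^n = 7^5 = 16807.
Step 3: Hamming bound ⌊q^n / V_q(n,t)⌋ = ⌊16807/31⌋ = 542.
Step 4: Compare |C| = 271 to 542: satisfied.
The claimed |C| lies below the Hamming bound.


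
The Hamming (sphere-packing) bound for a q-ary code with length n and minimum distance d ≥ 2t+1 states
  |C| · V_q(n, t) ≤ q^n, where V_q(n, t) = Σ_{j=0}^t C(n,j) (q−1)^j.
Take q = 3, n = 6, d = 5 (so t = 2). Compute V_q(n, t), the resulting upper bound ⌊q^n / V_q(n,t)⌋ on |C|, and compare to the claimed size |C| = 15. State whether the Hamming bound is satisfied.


V_q(n, t) = 73, q^n = 729, Hamming bound = 9, |C| = 15 > bound (violated).

Step 1: Compute V_q(n, t) = Σ_{j=0}^2 C(n, j) (q−1)^j.
  j = 0: C(6,0)·(2)^0 = 1·1 = 1.
  j = 1: C(6,1)·(2)^1 = 6·2 = 12.
  j = 2: C(6,2)·(2)^2 = 15·4 = 60.
  V_q(n, t) = 1 + 12 + 60 = 73.
Step 2: q^n = 3^6 = 729.
Step 3: Hamming bound ⌊q^n / V_q(n,t)⌋ = ⌊729/73⌋ = 9.
Step 4: Compare |C| = 15 to 9: violated.
The claimed |C| lies above the Hamming bound, so no 3-ary code of length 6 with d ≥ 5 can have 15 codewords.


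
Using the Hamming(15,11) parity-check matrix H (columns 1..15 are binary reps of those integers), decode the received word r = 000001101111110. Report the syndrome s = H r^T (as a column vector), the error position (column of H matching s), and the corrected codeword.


s = (0, 1, 1, 0)^T, error position = 6, corrected codeword c = 000000101111110

Compute s = H r^T mod 2 one row at a time:
  s_1 = 0 + 1 + 1 + 1 + 1 + 1 + 1 + 0 = 6 ≡ 0 (mod 2).
  s_2 = 0 + 0 + 1 + 1 + 1 + 1 + 1 + 0 = 5 ≡ 1 (mod 2).
  s_3 = 0 + 0 + 1 + 1 + 1 + 1 + 1 + 0 = 5 ≡ 1 (mod 2).
  s_4 = 0 + 0 + 0 + 1 + 1 + 1 + 1 + 0 = 4 ≡ 0 (mod 2).
s = (0, 1, 1, 0)^T — this equals column 6 of H (binary 0110), so error is at position 6.
Correct: flip bit 6 of r = 000001101111110 to get c = 000000101111110.


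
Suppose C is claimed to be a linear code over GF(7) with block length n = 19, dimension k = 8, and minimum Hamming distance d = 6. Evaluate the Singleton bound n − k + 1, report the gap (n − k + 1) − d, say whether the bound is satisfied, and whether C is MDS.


Singleton RHS = n − k + 1 = 12, slack = 6, bound satisfied, not MDS.

Singleton bound: d ≤ n − k + 1.
Here n = 19, k = 8, so n − k + 1 = 12.
Given d = 6, check d ≤ 12: YES.
Slack = (n − k + 1) − d = 6.
The code is NOT MDS (slack = 6 > 0).
Description: the claimed parameters are [19, 8, 6]_7; such a code would be non-MDS.


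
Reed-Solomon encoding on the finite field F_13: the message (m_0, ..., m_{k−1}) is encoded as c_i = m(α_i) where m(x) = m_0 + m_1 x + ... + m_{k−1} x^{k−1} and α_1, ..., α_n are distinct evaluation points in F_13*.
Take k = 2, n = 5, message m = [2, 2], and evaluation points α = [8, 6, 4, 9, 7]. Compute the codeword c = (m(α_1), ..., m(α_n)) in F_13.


c = [5, 1, 10, 7, 3]

Message polynomial: m(x) = 2 + 2·x (mod 13).
For each evaluation point α_i, compute m(α_i) mod 13:
  α_1 = 8: Horner steps 2 → 5, so m(8) = 5.
  α_2 = 6: Horner steps 2 → 1, so m(6) = 1.
  α_3 = 4: Horner steps 2 → 10, so m(4) = 10.
  α_4 = 9: Horner steps 2 → 7, so m(9) = 7.
  α_5 = 7: Horner steps 2 → 3, so m(7) = 3.
Codeword c = [5, 1, 10, 7, 3] ∈ F_13^5.


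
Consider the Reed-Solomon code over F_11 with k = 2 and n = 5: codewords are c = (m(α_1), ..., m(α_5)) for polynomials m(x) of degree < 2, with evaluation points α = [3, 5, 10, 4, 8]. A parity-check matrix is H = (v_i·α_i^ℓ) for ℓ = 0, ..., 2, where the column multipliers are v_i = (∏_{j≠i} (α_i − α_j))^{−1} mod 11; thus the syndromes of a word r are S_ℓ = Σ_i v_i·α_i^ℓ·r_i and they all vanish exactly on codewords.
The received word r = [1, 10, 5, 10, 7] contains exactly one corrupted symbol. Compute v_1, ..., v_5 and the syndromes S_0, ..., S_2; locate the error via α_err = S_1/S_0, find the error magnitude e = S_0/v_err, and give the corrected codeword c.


S = (6, 2, 8), error at position 4, error magnitude e = 10, c = [1, 10, 5, 0, 7].

Step 1: column multipliers v_i = (∏_{j≠i}(α_i − α_j))^{−1} mod 11.
  i = 1 (α = 3): (3−5)(3−10)(3−4)(3−8) = (−2)·(−7)·(−1)·(−5) = 70 ≡ 4, so v_1 = 4^{−1} = 3 (mod 11).
  i = 2 (α = 5): (5−3)(5−10)(5−4)(5−8) = 2·(−5)·1·(−3) = 30 ≡ 8, so v_2 = 8^{−1} = 7 (mod 11).
  i = 3 (α = 10): (10−3)(10−5)(10−4)(10−8) = 7·5·6·2 = 420 ≡ 2, so v_3 = 2^{−1} = 6 (mod 11).
  i = 4 (α = 4): (4−3)(4−5)(4−10)(4−8) = 1·(−1)·(−6)·(−4) = −24 ≡ 9, so v_4 = 9^{−1} = 5 (mod 11).
  i = 5 (α = 8): (8−3)(8−5)(8−10)(8−4) = 5·3·(−2)·4 = −120 ≡ 1, so v_5 = 1^{−1} = 1 (mod 11).
  v = [3, 7, 6, 5, 1].
Step 2: syndromes of r = [1, 10, 5, 10, 7] (all sums mod 11).
  S_0 = Σ v_i r_i = 3·1 + 7·10 + 6·5 + 5·10 + 1·7 = 160 ≡ 6.
  S_1 = Σ v_i α_i r_i = 3·3·1 + 7·5·10 + 6·10·5 + 5·4·10 + 1·8·7 = 915 ≡ 2.
  α_i^2 mod 11 = [9, 3, 1, 5, 9].
  S_2 = Σ v_i α_i^2 r_i = 3·9·1 + 7·3·10 + 6·1·5 + 5·5·10 + 1·9·7 = 580 ≡ 8.
  S = (6, 2, 8) ≠ 0, so r is not a codeword (an error is present).
Step 3: locate the error. For a single error e at position i, S_ℓ = v_i·e·α_i^ℓ, so α_err = S_1/S_0.
  S_0^{−1} = 6^{−1} = 2 (mod 11), so α_err = 2·2 = 4 ≡ 4 = α_4. Error position i = 4.
  Consistency check: S_2/S_1 = 8·6 = 48 ≡ 4 = α_err ✓ (single-error assumption holds).
Step 4: error magnitude e = S_0/v_4 = S_0·∏_{j≠4}(α_4 − α_j) = 6·9 = 54 ≡ 10 (mod 11).
Step 5: correct position 4: c_4 = r_4 − e = 10 − 10 ≡ 0 (mod 11). Hence c = [1, 10, 5, 0, 7].
  Check: interpolating c through the α_i gives m(x) = 4 + 10·x (degree < 2) with m(α_i) = c_i for every i, so c is indeed a codeword.


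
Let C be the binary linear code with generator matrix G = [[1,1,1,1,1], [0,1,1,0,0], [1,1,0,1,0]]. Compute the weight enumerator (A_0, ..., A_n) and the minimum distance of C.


Weight distribution: A_0 = 1, A_2 = 3, A_3 = 3, A_5 = 1. Minimum distance d = 2.

Enumerate all 2^3 = 8 messages m ∈ F_2^3.
For each, compute codeword c = mG in F_2^5, then tally its weight.
  m = 000 → c = 00000, weight = 0.
  m = 100 → c = 11111, weight = 5.
  m = 010 → c = 01100, weight = 2.
  m = 110 → c = 10011, weight = 3.
  m = 001 → c = 11010, weight = 3.
  m = 101 → c = 00101, weight = 2.
  m = 011 → c = 10110, weight = 3.
  m = 111 → c = 01001, weight = 2.
Tally weights:
  weight 0: 1 codewords.
  weight 2: 3 codewords.
  weight 3: 3 codewords.
  weight 5: 1 codewords.
Minimum distance d = smallest w > 0 with A_w > 0 = 2.
Sanity: Σ A_w = 8 = 2^3 = 8 ✓.


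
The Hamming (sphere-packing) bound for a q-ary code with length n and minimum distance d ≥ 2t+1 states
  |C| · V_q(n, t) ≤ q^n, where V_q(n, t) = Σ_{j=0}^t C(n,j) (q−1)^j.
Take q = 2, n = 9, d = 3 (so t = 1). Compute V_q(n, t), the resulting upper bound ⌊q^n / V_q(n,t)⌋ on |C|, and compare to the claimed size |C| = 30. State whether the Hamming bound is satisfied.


V_q(n, t) = 10, q^n = 512, Hamming bound = 51, |C| = 30 ≤ bound (satisfied).

Step 1: Compute V_q(n, t) = Σ_{j=0}^1 C(n, j) (q−1)^j.
  j = 0: C(9,0)·(1)^0 = 1·1 = 1.
  j = 1: C(9,1)·(1)^1 = 9·1 = 9.
  V_q(n, t) = 1 + 9 = 10.
Step 2: q^n = 2^9 = 512.
Step 3: Hamming bound ⌊q^n / V_q(n,t)⌋ = ⌊512/10⌋ = 51.
Step 4: Compare |C| = 30 to 51: satisfied.
The claimed |C| lies below the Hamming bound.


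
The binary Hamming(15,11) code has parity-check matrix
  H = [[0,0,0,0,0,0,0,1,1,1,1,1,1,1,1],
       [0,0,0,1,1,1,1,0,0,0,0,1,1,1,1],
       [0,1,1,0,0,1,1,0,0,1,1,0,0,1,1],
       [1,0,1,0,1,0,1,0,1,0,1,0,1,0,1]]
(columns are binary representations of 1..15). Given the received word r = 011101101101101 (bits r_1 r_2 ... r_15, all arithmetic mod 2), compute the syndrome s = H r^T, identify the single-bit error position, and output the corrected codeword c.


s = (1, 0, 0, 1)^T, error position = 9, corrected codeword c = 011101100101101

Compute s = H r^T mod 2 one row at a time:
  s_1 = 0 + 1 + 1 + 0 + 1 + 1 + 0 + 1 = 5 ≡ 1 (mod 2).
  s_2 = 1 + 0 + 1 + 1 + 1 + 1 + 0 + 1 = 6 ≡ 0 (mod 2).
  s_3 = 1 + 1 + 1 + 1 + 1 + 0 + 0 + 1 = 6 ≡ 0 (mod 2).
  s_4 = 0 + 1 + 0 + 1 + 1 + 0 + 1 + 1 = 5 ≡ 1 (mod 2).
s = (1, 0, 0, 1)^T — this equals column 9 of H (binary 1001), so error is at position 9.
Correct: flip bit 9 of r = 011101101101101 to get c = 011101100101101.


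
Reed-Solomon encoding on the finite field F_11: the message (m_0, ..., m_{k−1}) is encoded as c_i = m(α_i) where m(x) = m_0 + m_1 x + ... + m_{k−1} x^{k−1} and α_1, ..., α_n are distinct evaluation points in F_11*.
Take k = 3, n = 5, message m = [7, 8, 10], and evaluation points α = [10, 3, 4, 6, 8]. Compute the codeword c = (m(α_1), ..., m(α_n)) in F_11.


c = [9, 0, 1, 8, 7]

Message polynomial: m(x) = 7 + 8·x + 10·x^2 (mod 11).
For each evaluation point α_i, compute m(α_i) mod 11:
  α_1 = 10: Horner steps 10 → 9 → 9, so m(10) = 9.
  α_2 = 3: Horner steps 10 → 5 → 0, so m(3) = 0.
  α_3 = 4: Horner steps 10 → 4 → 1, so m(4) = 1.
  α_4 = 6: Horner steps 10 → 2 → 8, so m(6) = 8.
  α_5 = 8: Horner steps 10 → 0 → 7, so m(8) = 7.
Codeword c = [9, 0, 1, 8, 7] ∈ F_11^5.


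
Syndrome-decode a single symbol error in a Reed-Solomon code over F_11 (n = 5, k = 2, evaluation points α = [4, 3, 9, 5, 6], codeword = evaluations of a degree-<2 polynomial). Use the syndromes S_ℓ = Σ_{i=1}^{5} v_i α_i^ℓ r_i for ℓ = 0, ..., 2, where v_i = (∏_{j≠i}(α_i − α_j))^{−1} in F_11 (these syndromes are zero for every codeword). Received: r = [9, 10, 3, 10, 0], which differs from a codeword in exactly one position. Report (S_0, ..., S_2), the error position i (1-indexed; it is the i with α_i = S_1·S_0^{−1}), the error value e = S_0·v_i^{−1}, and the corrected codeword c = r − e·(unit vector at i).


S = (8, 2, 6), error at position 2, error magnitude e = 2, c = [9, 8, 3, 10, 0].

Step 1: column multipliers v_i = (∏_{j≠i}(α_i − α_j))^{−1} mod 11.
  i = 1 (α = 4): (4−3)(4−9)(4−5)(4−6) = 1·(−5)·(−1)·(−2) = −10 ≡ 1, so v_1 = 1^{−1} = 1 (mod 11).
  i = 2 (α = 3): (3−4)(3−9)(3−5)(3−6) = (−1)·(−6)·(−2)·(−3) = 36 ≡ 3, so v_2 = 3^{−1} = 4 (mod 11).
  i = 3 (α = 9): (9−4)(9−3)(9−5)(9−6) = 5·6·4·3 = 360 ≡ 8, so v_3 = 8^{−1} = 7 (mod 11).
  i = 4 (α = 5): (5−4)(5−3)(5−9)(5−6) = 1·2·(−4)·(−1) = 8 ≡ 8, so v_4 = 8^{−1} = 7 (mod 11).
  i = 5 (α = 6): (6−4)(6−3)(6−9)(6−5) = 2·3·(−3)·1 = −18 ≡ 4, so v_5 = 4^{−1} = 3 (mod 11).
  v = [1, 4, 7, 7, 3].
Step 2: syndromes of r = [9, 10, 3, 10, 0] (all sums mod 11).
  S_0 = Σ v_i r_i = 1·9 + 4·10 + 7·3 + 7·10 + 3·0 = 140 ≡ 8.
  S_1 = Σ v_i α_i r_i = 1·4·9 + 4·3·10 + 7·9·3 + 7·5·10 + 3·6·0 = 695 ≡ 2.
  α_i^2 mod 11 = [5, 9, 4, 3, 3].
  S_2 = Σ v_i α_i^2 r_i = 1·5·9 + 4·9·10 + 7·4·3 + 7·3·10 + 3·3·0 = 699 ≡ 6.
  S = (8, 2, 6) ≠ 0, so r is not a codeword (an error is present).
Step 3: locate the error. For a single error e at position i, S_ℓ = v_i·e·α_i^ℓ, so α_err = S_1/S_0.
  S_0^{−1} = 8^{−1} = 7 (mod 11), so α_err = 2·7 = 14 ≡ 3 = α_2. Error position i = 2.
  Consistency check: S_2/S_1 = 6·6 = 36 ≡ 3 = α_err ✓ (single-error assumption holds).
Step 4: error magnitude e = S_0/v_2 = S_0·∏_{j≠2}(α_2 − α_j) = 8·3 = 24 ≡ 2 (mod 11).
Step 5: correct position 2: c_2 = r_2 − e = 10 − 2 ≡ 8 (mod 11). Hence c = [9, 8, 3, 10, 0].
  Check: interpolating c through the α_i gives m(x) = 5 + 1·x (degree < 2) with m(α_i) = c_i for every i, so c is indeed a codeword.


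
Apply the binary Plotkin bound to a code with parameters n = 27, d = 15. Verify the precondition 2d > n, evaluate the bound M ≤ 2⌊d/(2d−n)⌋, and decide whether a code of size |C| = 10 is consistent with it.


Plotkin bound M ≤ 10; given |C| = 10 ≤ bound (satisfied).

Check applicability: 2d = 30, n = 27.
2d − n = 3 > 0, so Plotkin applies.
Compute d/(2d−n) = 15/3 ≈ 5.0000.
⌊d/(2d−n)⌋ = 5.
Plotkin bound: M ≤ 2·5 = 10.
Given |C| = 10, check: satisfied.
This |C| is at the Plotkin bound.


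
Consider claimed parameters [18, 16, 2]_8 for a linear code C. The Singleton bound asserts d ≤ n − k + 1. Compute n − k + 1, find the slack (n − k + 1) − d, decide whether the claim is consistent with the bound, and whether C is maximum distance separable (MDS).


Singleton RHS = n − k + 1 = 3, slack = 1, bound satisfied, not MDS.

Singleton bound: d ≤ n − k + 1.
Here n = 18, k = 16, so n − k + 1 = 3.
Given d = 2, check d ≤ 3: YES.
Slack = (n − k + 1) − d = 1.
The code is NOT MDS (slack = 1 > 0).
Description: the claimed parameters are [18, 16, 2]_8; such a code would be non-MDS.


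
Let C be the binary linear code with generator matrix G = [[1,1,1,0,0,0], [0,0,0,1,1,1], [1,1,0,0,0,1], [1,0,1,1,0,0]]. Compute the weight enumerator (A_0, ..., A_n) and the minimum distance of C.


Weight distribution: A_0 = 1, A_2 = 3, A_3 = 8, A_4 = 3, A_6 = 1. Minimum distance d = 2.

Enumerate all 2^4 = 16 messages m ∈ F_2^4.
For each, compute codeword c = mG in F_2^6, then tally its weight.
  m = 0000 → c = 000000, weight = 0.
  m = 1000 → c = 111000, weight = 3.
  m = 0100 → c = 000111, weight = 3.
  m = 1100 → c = 111111, weight = 6.
  m = 0010 → c = 110001, weight = 3.
  m = 1010 → c = 001001, weight = 2.
  m = 0110 → c = 110110, weight = 4.
  m = 1110 → c = 001110, weight = 3.
  m = 0001 → c = 101100, weight = 3.
  m = 1001 → c = 010100, weight = 2.
  m = 0101 → c = 101011, weight = 4.
  m = 1101 → c = 010011, weight = 3.
  m = 0011 → c = 011101, weight = 4.
  m = 1011 → c = 100101, weight = 3.
  m = 0111 → c = 011010, weight = 3.
  m = 1111 → c = 100010, weight = 2.
Tally weights:
  weight 0: 1 codewords.
  weight 2: 3 codewords.
  weight 3: 8 codewords.
  weight 4: 3 codewords.
  weight 6: 1 codewords.
Minimum distance d = smallest w > 0 with A_w > 0 = 2.
Sanity: Σ A_w = 16 = 2^4 = 16 ✓.


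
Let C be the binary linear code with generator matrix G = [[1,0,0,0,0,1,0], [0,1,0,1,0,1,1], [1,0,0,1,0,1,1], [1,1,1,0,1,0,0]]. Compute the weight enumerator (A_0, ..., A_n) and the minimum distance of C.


Weight distribution: A_0 = 1, A_2 = 5, A_4 = 7, A_6 = 3. Minimum distance d = 2.

Enumerate all 2^4 = 16 messages m ∈ F_2^4.
For each, compute codeword c = mG in F_2^7, then tally its weight.
  m = 0000 → c = 0000000, weight = 0.
  m = 1000 → c = 1000010, weight = 2.
  m = 0100 → c = 0101011, weight = 4.
  m = 1100 → c = 1101001, weight = 4.
  m = 0010 → c = 1001011, weight = 4.
  m = 1010 → c = 0001001, weight = 2.
  m = 0110 → c = 1100000, weight = 2.
  m = 1110 → c = 0100010, weight = 2.
  m = 0001 → c = 1110100, weight = 4.
  m = 1001 → c = 0110110, weight = 4.
  m = 0101 → c = 1011111, weight = 6.
  m = 1101 → c = 0011101, weight = 4.
  m = 0011 → c = 0111111, weight = 6.
  m = 1011 → c = 1111101, weight = 6.
  m = 0111 → c = 0010100, weight = 2.
  m = 1111 → c = 1010110, weight = 4.
Tally weights:
  weight 0: 1 codewords.
  weight 2: 5 codewords.
  weight 4: 7 codewords.
  weight 6: 3 codewords.
Minimum distance d = smallest w > 0 with A_w > 0 = 2.
Sanity: Σ A_w = 16 = 2^4 = 16 ✓.


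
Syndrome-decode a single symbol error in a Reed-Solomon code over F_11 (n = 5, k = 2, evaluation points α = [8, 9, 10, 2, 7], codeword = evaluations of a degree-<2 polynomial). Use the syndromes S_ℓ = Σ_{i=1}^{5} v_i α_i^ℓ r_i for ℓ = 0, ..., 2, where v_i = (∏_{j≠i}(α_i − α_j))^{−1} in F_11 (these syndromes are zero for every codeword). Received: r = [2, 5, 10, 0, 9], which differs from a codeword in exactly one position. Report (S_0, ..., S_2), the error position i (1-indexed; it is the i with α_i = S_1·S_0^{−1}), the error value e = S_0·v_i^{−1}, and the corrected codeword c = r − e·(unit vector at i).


S = (4, 3, 5), error at position 2, error magnitude e = 10, c = [2, 6, 10, 0, 9].

Step 1: column multipliers v_i = (∏_{j≠i}(α_i − α_j))^{−1} mod 11.
  i = 1 (α = 8): (8−9)(8−10)(8−2)(8−7) = (−1)·(−2)·6·1 = 12 ≡ 1, so v_1 = 1^{−1} = 1 (mod 11).
  i = 2 (α = 9): (9−8)(9−10)(9−2)(9−7) = 1·(−1)·7·2 = −14 ≡ 8, so v_2 = 8^{−1} = 7 (mod 11).
  i = 3 (α = 10): (10−8)(10−9)(10−2)(10−7) = 2·1·8·3 = 48 ≡ 4, so v_3 = 4^{−1} = 3 (mod 11).
  i = 4 (α = 2): (2−8)(2−9)(2−10)(2−7) = (−6)·(−7)·(−8)·(−5) = 1680 ≡ 8, so v_4 = 8^{−1} = 7 (mod 11).
  i = 5 (α = 7): (7−8)(7−9)(7−10)(7−2) = (−1)·(−2)·(−3)·5 = −30 ≡ 3, so v_5 = 3^{−1} = 4 (mod 11).
  v = [1, 7, 3, 7, 4].
Step 2: syndromes of r = [2, 5, 10, 0, 9] (all sums mod 11).
  S_0 = Σ v_i r_i = 1·2 + 7·5 + 3·10 + 7·0 + 4·9 = 103 ≡ 4.
  S_1 = Σ v_i α_i r_i = 1·8·2 + 7·9·5 + 3·10·10 + 7·2·0 + 4·7·9 = 883 ≡ 3.
  α_i^2 mod 11 = [9, 4, 1, 4, 5].
  S_2 = Σ v_i α_i^2 r_i = 1·9·2 + 7·4·5 + 3·1·10 + 7·4·0 + 4·5·9 = 368 ≡ 5.
  S = (4, 3, 5) ≠ 0, so r is not a codeword (an error is present).
Step 3: locate the error. For a single error e at position i, S_ℓ = v_i·e·α_i^ℓ, so α_err = S_1/S_0.
  S_0^{−1} = 4^{−1} = 3 (mod 11), so α_err = 3·3 = 9 ≡ 9 = α_2. Error position i = 2.
  Consistency check: S_2/S_1 = 5·4 = 20 ≡ 9 = α_err ✓ (single-error assumption holds).
Step 4: error magnitude e = S_0/v_2 = S_0·∏_{j≠2}(α_2 − α_j) = 4·8 = 32 ≡ 10 (mod 11).
Step 5: correct position 2: c_2 = r_2 − e = 5 − 10 ≡ 6 (mod 11). Hence c = [2, 6, 10, 0, 9].
  Check: interpolating c through the α_i gives m(x) = 3 + 4·x (degree < 2) with m(α_i) = c_i for every i, so c is indeed a codeword.


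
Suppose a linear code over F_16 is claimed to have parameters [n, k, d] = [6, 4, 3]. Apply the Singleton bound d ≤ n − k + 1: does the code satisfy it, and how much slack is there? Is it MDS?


Singleton RHS = n − k + 1 = 3, slack = 0, bound satisfied, MDS.

Singleton bound: d ≤ n − k + 1.
Here n = 6, k = 4, so n − k + 1 = 3.
Given d = 3, check d ≤ 3: YES.
Slack = (n − k + 1) − d = 0.
The code is MDS (slack = 0).
Description: the claimed parameters are [6, 4, 3]_16; such a code would be MDS (meets Singleton bound).


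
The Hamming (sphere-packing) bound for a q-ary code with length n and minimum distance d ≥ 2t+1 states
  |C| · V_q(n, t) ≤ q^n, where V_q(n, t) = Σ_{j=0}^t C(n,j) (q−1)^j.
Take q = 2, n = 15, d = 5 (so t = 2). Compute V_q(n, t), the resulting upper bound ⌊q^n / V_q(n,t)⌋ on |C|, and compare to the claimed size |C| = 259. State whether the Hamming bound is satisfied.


V_q(n, t) = 121, q^n = 32768, Hamming bound = 270, |C| = 259 ≤ bound (satisfied).

Step 1: Compute V_q(n, t) = Σ_{j=0}^2 C(n, j) (q−1)^j.
  j = 0: C(15,0)·(1)^0 = 1·1 = 1.
  j = 1: C(15,1)·(1)^1 = 15·1 = 15.
  j = 2: C(15,2)·(1)^2 = 105·1 = 105.
  V_q(n, t) = 1 + 15 + 105 = 121.
Step 2: q^n = 2^15 = 32768.
Step 3: Hamming bound ⌊q^n / V_q(n,t)⌋ = ⌊32768/121⌋ = 270.
Step 4: Compare |C| = 259 to 270: satisfied.
The claimed |C| lies below the Hamming bound.


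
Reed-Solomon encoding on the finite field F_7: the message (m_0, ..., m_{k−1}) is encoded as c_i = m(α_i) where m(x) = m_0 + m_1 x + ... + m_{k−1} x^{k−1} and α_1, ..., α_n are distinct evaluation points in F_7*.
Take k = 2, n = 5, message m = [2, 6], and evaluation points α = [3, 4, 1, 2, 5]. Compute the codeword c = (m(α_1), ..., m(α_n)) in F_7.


c = [6, 5, 1, 0, 4]

Message polynomial: m(x) = 2 + 6·x (mod 7).
For each evaluation point α_i, compute m(α_i) mod 7:
  α_1 = 3: Horner steps 6 → 6, so m(3) = 6.
  α_2 = 4: Horner steps 6 → 5, so m(4) = 5.
  α_3 = 1: Horner steps 6 → 1, so m(1) = 1.
  α_4 = 2: Horner steps 6 → 0, so m(2) = 0.
  α_5 = 5: Horner steps 6 → 4, so m(5) = 4.
Codeword c = [6, 5, 1, 0, 4] ∈ F_7^5.


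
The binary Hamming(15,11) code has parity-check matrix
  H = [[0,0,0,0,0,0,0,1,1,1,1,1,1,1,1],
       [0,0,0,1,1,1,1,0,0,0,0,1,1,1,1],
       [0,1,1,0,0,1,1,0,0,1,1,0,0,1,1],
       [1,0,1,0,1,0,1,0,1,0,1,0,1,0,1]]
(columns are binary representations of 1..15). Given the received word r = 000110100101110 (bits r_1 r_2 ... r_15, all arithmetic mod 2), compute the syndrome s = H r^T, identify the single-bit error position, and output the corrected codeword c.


s = (0, 0, 1, 1)^T, error position = 3, corrected codeword c = 001110100101110

Compute s = H r^T mod 2 one row at a time:
  s_1 = 0 + 0 + 1 + 0 + 1 + 1 + 1 + 0 = 4 ≡ 0 (mod 2).
  s_2 = 1 + 1 + 0 + 1 + 1 + 1 + 1 + 0 = 6 ≡ 0 (mod 2).
  s_3 = 0 + 0 + 0 + 1 + 1 + 0 + 1 + 0 = 3 ≡ 1 (mod 2).
  s_4 = 0 + 0 + 1 + 1 + 0 + 0 + 1 + 0 = 3 ≡ 1 (mod 2).
s = (0, 0, 1, 1)^T — this equals column 3 of H (binary 0011), so error is at position 3.
Correct: flip bit 3 of r = 000110100101110 to get c = 001110100101110.


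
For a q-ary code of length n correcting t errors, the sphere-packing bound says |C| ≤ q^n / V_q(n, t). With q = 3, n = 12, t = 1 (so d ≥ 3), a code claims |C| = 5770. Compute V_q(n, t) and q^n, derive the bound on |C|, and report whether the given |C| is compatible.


V_q(n, t) = 25, q^n = 531441, Hamming bound = 21257, |C| = 5770 ≤ bound (satisfied).

Step 1: Compute V_q(n, t) = Σ_{j=0}^1 C(n, j) (q−1)^j.
  j = 0: C(12,0)·(2)^0 = 1·1 = 1.
  j = 1: C(12,1)·(2)^1 = 12·2 = 24.
  V_q(n, t) = 1 + 24 = 25.
Step 2: q^n = 3^12 = 531441.
Step 3: Hamming bound ⌊q^n / V_q(n,t)⌋ = ⌊531441/25⌋ = 21257.
Step 4: Compare |C| = 5770 to 21257: satisfied.
The claimed |C| lies below the Hamming bound.


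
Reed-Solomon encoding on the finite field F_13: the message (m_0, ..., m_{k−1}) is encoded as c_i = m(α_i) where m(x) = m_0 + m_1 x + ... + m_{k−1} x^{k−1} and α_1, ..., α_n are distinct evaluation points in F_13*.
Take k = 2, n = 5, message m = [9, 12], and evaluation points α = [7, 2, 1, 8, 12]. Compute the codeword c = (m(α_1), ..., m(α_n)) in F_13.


c = [2, 7, 8, 1, 10]

Message polynomial: m(x) = 9 + 12·x (mod 13).
For each evaluation point α_i, compute m(α_i) mod 13:
  α_1 = 7: Horner steps 12 → 2, so m(7) = 2.
  α_2 = 2: Horner steps 12 → 7, so m(2) = 7.
  α_3 = 1: Horner steps 12 → 8, so m(1) = 8.
  α_4 = 8: Horner steps 12 → 1, so m(8) = 1.
  α_5 = 12: Horner steps 12 → 10, so m(12) = 10.
Codeword c = [2, 7, 8, 1, 10] ∈ F_13^5.


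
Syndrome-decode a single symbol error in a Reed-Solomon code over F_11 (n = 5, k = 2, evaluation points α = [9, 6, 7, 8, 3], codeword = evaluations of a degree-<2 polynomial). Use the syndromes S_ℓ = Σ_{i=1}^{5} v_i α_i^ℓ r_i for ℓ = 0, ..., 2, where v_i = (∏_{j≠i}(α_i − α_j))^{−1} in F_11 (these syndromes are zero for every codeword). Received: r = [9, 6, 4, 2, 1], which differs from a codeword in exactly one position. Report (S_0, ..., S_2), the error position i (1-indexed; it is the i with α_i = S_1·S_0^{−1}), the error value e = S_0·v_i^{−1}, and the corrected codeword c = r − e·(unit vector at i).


S = (3, 5, 1), error at position 1, error magnitude e = 9, c = [0, 6, 4, 2, 1].

Step 1: column multipliers v_i = (∏_{j≠i}(α_i − α_j))^{−1} mod 11.
  i = 1 (α = 9): (9−6)(9−7)(9−8)(9−3) = 3·2·1·6 = 36 ≡ 3, so v_1 = 3^{−1} = 4 (mod 11).
  i = 2 (α = 6): (6−9)(6−7)(6−8)(6−3) = (−3)·(−1)·(−2)·3 = −18 ≡ 4, so v_2 = 4^{−1} = 3 (mod 11).
  i = 3 (α = 7): (7−9)(7−6)(7−8)(7−3) = (−2)·1·(−1)·4 = 8 ≡ 8, so v_3 = 8^{−1} = 7 (mod 11).
  i = 4 (α = 8): (8−9)(8−6)(8−7)(8−3) = (−1)·2·1·5 = −10 ≡ 1, so v_4 = 1^{−1} = 1 (mod 11).
  i = 5 (α = 3): (3−9)(3−6)(3−7)(3−8) = (−6)·(−3)·(−4)·(−5) = 360 ≡ 8, so v_5 = 8^{−1} = 7 (mod 11).
  v = [4, 3, 7, 1, 7].
Step 2: syndromes of r = [9, 6, 4, 2, 1] (all sums mod 11).
  S_0 = Σ v_i r_i = 4·9 + 3·6 + 7·4 + 1·2 + 7·1 = 91 ≡ 3.
  S_1 = Σ v_i α_i r_i = 4·9·9 + 3·6·6 + 7·7·4 + 1·8·2 + 7·3·1 = 665 ≡ 5.
  α_i^2 mod 11 = [4, 3, 5, 9, 9].
  S_2 = Σ v_i α_i^2 r_i = 4·4·9 + 3·3·6 + 7·5·4 + 1·9·2 + 7·9·1 = 419 ≡ 1.
  S = (3, 5, 1) ≠ 0, so r is not a codeword (an error is present).
Step 3: locate the error. For a single error e at position i, S_ℓ = v_i·e·α_i^ℓ, so α_err = S_1/S_0.
  S_0^{−1} = 3^{−1} = 4 (mod 11), so α_err = 5·4 = 20 ≡ 9 = α_1. Error position i = 1.
  Consistency check: S_2/S_1 = 1·9 = 9 ≡ 9 = α_err ✓ (single-error assumption holds).
Step 4: error magnitude e = S_0/v_1 = S_0·∏_{j≠1}(α_1 − α_j) = 3·3 = 9 ≡ 9 (mod 11).
Step 5: correct position 1: c_1 = r_1 − e = 9 − 9 ≡ 0 (mod 11). Hence c = [0, 6, 4, 2, 1].
  Check: interpolating c through the α_i gives m(x) = 7 + 9·x (degree < 2) with m(α_i) = c_i for every i, so c is indeed a codeword.


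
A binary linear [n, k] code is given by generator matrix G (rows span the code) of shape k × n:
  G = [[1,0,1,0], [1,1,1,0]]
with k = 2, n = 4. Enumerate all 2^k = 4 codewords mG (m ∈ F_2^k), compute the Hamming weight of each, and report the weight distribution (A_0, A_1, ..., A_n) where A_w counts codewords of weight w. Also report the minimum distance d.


Weight distribution: A_0 = 1, A_1 = 1, A_2 = 1, A_3 = 1. Minimum distance d = 1.

Enumerate all 2^2 = 4 messages m ∈ F_2^2.
For each, compute codeword c = mG in F_2^4, then tally its weight.
  m = 00 → c = 0000, weight = 0.
  m = 10 → c = 1010, weight = 2.
  m = 01 → c = 1110, weight = 3.
  m = 11 → c = 0100, weight = 1.
Tally weights:
  weight 0: 1 codewords.
  weight 1: 1 codewords.
  weight 2: 1 codewords.
  weight 3: 1 codewords.
Minimum distance d = smallest w > 0 with A_w > 0 = 1.
Sanity: Σ A_w = 4 = 2^2 = 4 ✓.


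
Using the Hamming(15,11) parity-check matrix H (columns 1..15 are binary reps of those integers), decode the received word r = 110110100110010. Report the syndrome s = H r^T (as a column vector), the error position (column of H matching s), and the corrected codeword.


s = (1, 0, 1, 0)^T, error position = 10, corrected codeword c = 110110100010010

Compute s = H r^T mod 2 one row at a time:
  s_1 = 0 + 0 + 1 + 1 + 0 + 0 + 1 + 0 = 3 ≡ 1 (mod 2).
  s_2 = 1 + 1 + 0 + 1 + 0 + 0 + 1 + 0 = 4 ≡ 0 (mod 2).
  s_3 = 1 + 0 + 0 + 1 + 1 + 1 + 1 + 0 = 5 ≡ 1 (mod 2).
  s_4 = 1 + 0 + 1 + 1 + 0 + 1 + 0 + 0 = 4 ≡ 0 (mod 2).
s = (1, 0, 1, 0)^T — this equals column 10 of H (binary 1010), so error is at position 10.
Correct: flip bit 10 of r = 110110100110010 to get c = 110110100010010.


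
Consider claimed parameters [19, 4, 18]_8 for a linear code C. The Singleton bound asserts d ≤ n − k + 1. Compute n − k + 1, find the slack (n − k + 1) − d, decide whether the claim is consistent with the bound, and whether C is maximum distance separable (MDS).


Singleton RHS = n − k + 1 = 16, slack = -2, bound violated (no such code; not MDS).

Singleton bound: d ≤ n − k + 1.
Here n = 19, k = 4, so n − k + 1 = 16.
Given d = 18, check d ≤ 16: NO.
Slack = (n − k + 1) − d = -2.
The slack is negative: d = 18 exceeds n − k + 1 = 16 by 2, so the Singleton bound is violated and no linear [19, 4, 18]_8 code can exist. In particular it is not MDS (MDS requires d = n − k + 1 exactly).
Description: the claimed parameters are [19, 4, 18]_8; such a code would be impossible (violates the Singleton bound).


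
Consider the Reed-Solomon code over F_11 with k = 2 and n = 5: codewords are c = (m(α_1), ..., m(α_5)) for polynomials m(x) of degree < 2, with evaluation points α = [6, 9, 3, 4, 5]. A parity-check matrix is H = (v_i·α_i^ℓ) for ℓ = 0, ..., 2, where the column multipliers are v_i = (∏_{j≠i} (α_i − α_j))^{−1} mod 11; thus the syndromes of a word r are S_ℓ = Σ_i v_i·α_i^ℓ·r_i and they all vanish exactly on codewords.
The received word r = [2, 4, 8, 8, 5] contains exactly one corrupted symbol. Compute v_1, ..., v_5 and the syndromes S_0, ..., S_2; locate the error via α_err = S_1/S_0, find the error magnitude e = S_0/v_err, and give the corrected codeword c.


S = (10, 8, 2), error at position 3, error magnitude e = 8, c = [2, 4, 0, 8, 5].

Step 1: column multipliers v_i = (∏_{j≠i}(α_i − α_j))^{−1} mod 11.
  i = 1 (α = 6): (6−9)(6−3)(6−4)(6−5) = (−3)·3·2·1 = −18 ≡ 4, so v_1 = 4^{−1} = 3 (mod 11).
  i = 2 (α = 9): (9−6)(9−3)(9−4)(9−5) = 3·6·5·4 = 360 ≡ 8, so v_2 = 8^{−1} = 7 (mod 11).
  i = 3 (α = 3): (3−6)(3−9)(3−4)(3−5) = (−3)·(−6)·(−1)·(−2) = 36 ≡ 3, so v_3 = 3^{−1} = 4 (mod 11).
  i = 4 (α = 4): (4−6)(4−9)(4−3)(4−5) = (−2)·(−5)·1·(−1) = −10 ≡ 1, so v_4 = 1^{−1} = 1 (mod 11).
  i = 5 (α = 5): (5−6)(5−9)(5−3)(5−4) = (−1)·(−4)·2·1 = 8 ≡ 8, so v_5 = 8^{−1} = 7 (mod 11).
  v = [3, 7, 4, 1, 7].
Step 2: syndromes of r = [2, 4, 8, 8, 5] (all sums mod 11).
  S_0 = Σ v_i r_i = 3·2 + 7·4 + 4·8 + 1·8 + 7·5 = 109 ≡ 10.
  S_1 = Σ v_i α_i r_i = 3·6·2 + 7·9·4 + 4·3·8 + 1·4·8 + 7·5·5 = 591 ≡ 8.
  α_i^2 mod 11 = [3, 4, 9, 5, 3].
  S_2 = Σ v_i α_i^2 r_i = 3·3·2 + 7·4·4 + 4·9·8 + 1·5·8 + 7·3·5 = 563 ≡ 2.
  S = (10, 8, 2) ≠ 0, so r is not a codeword (an error is present).
Step 3: locate the error. For a single error e at position i, S_ℓ = v_i·e·α_i^ℓ, so α_err = S_1/S_0.
  S_0^{−1} = 10^{−1} = 10 (mod 11), so α_err = 8·10 = 80 ≡ 3 = α_3. Error position i = 3.
  Consistency check: S_2/S_1 = 2·7 = 14 ≡ 3 = α_err ✓ (single-error assumption holds).
Step 4: error magnitude e = S_0/v_3 = S_0·∏_{j≠3}(α_3 − α_j) = 10·3 = 30 ≡ 8 (mod 11).
Step 5: correct position 3: c_3 = r_3 − e = 8 − 8 ≡ 0 (mod 11). Hence c = [2, 4, 0, 8, 5].
  Check: interpolating c through the α_i gives m(x) = 9 + 8·x (degree < 2) with m(α_i) = c_i for every i, so c is indeed a codeword.


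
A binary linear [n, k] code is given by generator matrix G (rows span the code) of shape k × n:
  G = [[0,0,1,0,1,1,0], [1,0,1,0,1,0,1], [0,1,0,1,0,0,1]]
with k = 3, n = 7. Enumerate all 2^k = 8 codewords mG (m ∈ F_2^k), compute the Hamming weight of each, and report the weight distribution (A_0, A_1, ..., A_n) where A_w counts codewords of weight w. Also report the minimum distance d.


Weight distribution: A_0 = 1, A_3 = 3, A_4 = 2, A_5 = 1, A_6 = 1. Minimum distance d = 3.

Enumerate all 2^3 = 8 messages m ∈ F_2^3.
For each, compute codeword c = mG in F_2^7, then tally its weight.
  m = 000 → c = 0000000, weight = 0.
  m = 100 → c = 0010110, weight = 3.
  m = 010 → c = 1010101, weight = 4.
  m = 110 → c = 1000011, weight = 3.
  m = 001 → c = 0101001, weight = 3.
  m = 101 → c = 0111111, weight = 6.
  m = 011 → c = 1111100, weight = 5.
  m = 111 → c = 1101010, weight = 4.
Tally weights:
  weight 0: 1 codewords.
  weight 3: 3 codewords.
  weight 4: 2 codewords.
  weight 5: 1 codewords.
  weight 6: 1 codewords.
Minimum distance d = smallest w > 0 with A_w > 0 = 3.
Sanity: Σ A_w = 8 = 2^3 = 8 ✓.


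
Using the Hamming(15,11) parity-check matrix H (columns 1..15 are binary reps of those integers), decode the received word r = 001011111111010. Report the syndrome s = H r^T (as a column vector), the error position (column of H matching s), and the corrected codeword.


s = (0, 1, 0, 1)^T, error position = 5, corrected codeword c = 001001111111010

Compute s = H r^T mod 2 one row at a time:
  s_1 = 1 + 1 + 1 + 1 + 1 + 0 + 1 + 0 = 6 ≡ 0 (mod 2).
  s_2 = 0 + 1 + 1 + 1 + 1 + 0 + 1 + 0 = 5 ≡ 1 (mod 2).
  s_3 = 0 + 1 + 1 + 1 + 1 + 1 + 1 + 0 = 6 ≡ 0 (mod 2).
  s_4 = 0 + 1 + 1 + 1 + 1 + 1 + 0 + 0 = 5 ≡ 1 (mod 2).
s = (0, 1, 0, 1)^T — this equals column 5 of H (binary 0101), so error is at position 5.
Correct: flip bit 5 of r = 001011111111010 to get c = 001001111111010.


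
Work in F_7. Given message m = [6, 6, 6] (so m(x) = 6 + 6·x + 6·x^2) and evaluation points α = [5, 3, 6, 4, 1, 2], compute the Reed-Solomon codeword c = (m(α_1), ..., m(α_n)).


c = [4, 1, 6, 0, 4, 0]

Message polynomial: m(x) = 6 + 6·x + 6·x^2 (mod 7).
For each evaluation point α_i, compute m(α_i) mod 7:
  α_1 = 5: Horner steps 6 → 1 → 4, so m(5) = 4.
  α_2 = 3: Horner steps 6 → 3 → 1, so m(3) = 1.
  α_3 = 6: Horner steps 6 → 0 → 6, so m(6) = 6.
  α_4 = 4: Horner steps 6 → 2 → 0, so m(4) = 0.
  α_5 = 1: Horner steps 6 → 5 → 4, so m(1) = 4.
  α_6 = 2: Horner steps 6 → 4 → 0, so m(2) = 0.
Codeword c = [4, 1, 6, 0, 4, 0] ∈ F_7^6.


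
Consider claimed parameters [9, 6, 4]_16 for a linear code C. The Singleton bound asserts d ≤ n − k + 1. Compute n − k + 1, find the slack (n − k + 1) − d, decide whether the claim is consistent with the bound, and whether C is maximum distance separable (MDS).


Singleton RHS = n − k + 1 = 4, slack = 0, bound satisfied, MDS.

Singleton bound: d ≤ n − k + 1.
Here n = 9, k = 6, so n − k + 1 = 4.
Given d = 4, check d ≤ 4: YES.
Slack = (n − k + 1) − d = 0.
The code is MDS (slack = 0).
Description: the claimed parameters are [9, 6, 4]_16; such a code would be MDS (meets Singleton bound).


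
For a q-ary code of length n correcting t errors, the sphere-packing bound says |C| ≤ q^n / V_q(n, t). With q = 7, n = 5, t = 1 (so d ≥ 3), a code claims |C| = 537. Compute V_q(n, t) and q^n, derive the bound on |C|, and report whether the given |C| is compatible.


V_q(n, t) = 31, q^n = 16807, Hamming bound = 542, |C| = 537 ≤ bound (satisfied).

Step 1: Compute V_q(n, t) = Σ_{j=0}^1 C(n, j) (q−1)^j.
  j = 0: C(5,0)·(6)^0 = 1·1 = 1.
  j = 1: C(5,1)·(6)^1 = 5·6 = 30.
  V_q(n, t) = 1 + 30 = 31.
Step 2: q^n = 7^5 = 16807.
Step 3: Hamming bound ⌊q^n / V_q(n,t)⌋ = ⌊16807/31⌋ = 542.
Step 4: Compare |C| = 537 to 542: satisfied.
The claimed |C| lies below the Hamming bound.


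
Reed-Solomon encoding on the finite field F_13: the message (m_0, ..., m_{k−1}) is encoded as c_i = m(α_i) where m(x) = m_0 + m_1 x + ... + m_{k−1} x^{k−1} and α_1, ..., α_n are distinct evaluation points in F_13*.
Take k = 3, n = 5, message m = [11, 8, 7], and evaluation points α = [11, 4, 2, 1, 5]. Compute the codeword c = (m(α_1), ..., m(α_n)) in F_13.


c = [10, 12, 3, 0, 5]

Message polynomial: m(x) = 11 + 8·x + 7·x^2 (mod 13).
For each evaluation point α_i, compute m(α_i) mod 13:
  α_1 = 11: Horner steps 7 → 7 → 10, so m(11) = 10.
  α_2 = 4: Horner steps 7 → 10 → 12, so m(4) = 12.
  α_3 = 2: Horner steps 7 → 9 → 3, so m(2) = 3.
  α_4 = 1: Horner steps 7 → 2 → 0, so m(1) = 0.
  α_5 = 5: Horner steps 7 → 4 → 5, so m(5) = 5.
Codeword c = [10, 12, 3, 0, 5] ∈ F_13^5.


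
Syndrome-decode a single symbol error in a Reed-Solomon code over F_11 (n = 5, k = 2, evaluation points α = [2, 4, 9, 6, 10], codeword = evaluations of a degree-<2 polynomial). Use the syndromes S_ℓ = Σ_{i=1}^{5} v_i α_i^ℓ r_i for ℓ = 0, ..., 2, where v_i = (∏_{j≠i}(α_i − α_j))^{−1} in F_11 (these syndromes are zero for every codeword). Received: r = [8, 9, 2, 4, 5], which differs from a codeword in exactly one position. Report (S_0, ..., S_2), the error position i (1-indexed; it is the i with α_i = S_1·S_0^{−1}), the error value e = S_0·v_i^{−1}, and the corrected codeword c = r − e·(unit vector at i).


S = (2, 4, 8), error at position 1, error magnitude e = 5, c = [3, 9, 2, 4, 5].

Step 1: column multipliers v_i = (∏_{j≠i}(α_i − α_j))^{−1} mod 11.
  i = 1 (α = 2): (2−4)(2−9)(2−6)(2−10) = (−2)·(−7)·(−4)·(−8) = 448 ≡ 8, so v_1 = 8^{−1} = 7 (mod 11).
  i = 2 (α = 4): (4−2)(4−9)(4−6)(4−10) = 2·(−5)·(−2)·(−6) = −120 ≡ 1, so v_2 = 1^{−1} = 1 (mod 11).
  i = 3 (α = 9): (9−2)(9−4)(9−6)(9−10) = 7·5·3·(−1) = −105 ≡ 5, so v_3 = 5^{−1} = 9 (mod 11).
  i = 4 (α = 6): (6−2)(6−4)(6−9)(6−10) = 4·2·(−3)·(−4) = 96 ≡ 8, so v_4 = 8^{−1} = 7 (mod 11).
  i = 5 (α = 10): (10−2)(10−4)(10−9)(10−6) = 8·6·1·4 = 192 ≡ 5, so v_5 = 5^{−1} = 9 (mod 11).
  v = [7, 1, 9, 7, 9].
Step 2: syndromes of r = [8, 9, 2, 4, 5] (all sums mod 11).
  S_0 = Σ v_i r_i = 7·8 + 1·9 + 9·2 + 7·4 + 9·5 = 156 ≡ 2.
  S_1 = Σ v_i α_i r_i = 7·2·8 + 1·4·9 + 9·9·2 + 7·6·4 + 9·10·5 = 928 ≡ 4.
  α_i^2 mod 11 = [4, 5, 4, 3, 1].
  S_2 = Σ v_i α_i^2 r_i = 7·4·8 + 1·5·9 + 9·4·2 + 7·3·4 + 9·1·5 = 470 ≡ 8.
  S = (2, 4, 8) ≠ 0, so r is not a codeword (an error is present).
Step 3: locate the error. For a single error e at position i, S_ℓ = v_i·e·α_i^ℓ, so α_err = S_1/S_0.
  S_0^{−1} = 2^{−1} = 6 (mod 11), so α_err = 4·6 = 24 ≡ 2 = α_1. Error position i = 1.
  Consistency check: S_2/S_1 = 8·3 = 24 ≡ 2 = α_err ✓ (single-error assumption holds).
Step 4: error magnitude e = S_0/v_1 = S_0·∏_{j≠1}(α_1 − α_j) = 2·8 = 16 ≡ 5 (mod 11).
Step 5: correct position 1: c_1 = r_1 − e = 8 − 5 ≡ 3 (mod 11). Hence c = [3, 9, 2, 4, 5].
  Check: interpolating c through the α_i gives m(x) = 8 + 3·x (degree < 2) with m(α_i) = c_i for every i, so c is indeed a codeword.
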